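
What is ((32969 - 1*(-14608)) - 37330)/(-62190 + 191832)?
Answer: 10247/129642 ≈ 0.079041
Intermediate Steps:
((32969 - 1*(-14608)) - 37330)/(-62190 + 191832) = ((32969 + 14608) - 37330)/129642 = (47577 - 37330)*(1/129642) = 10247*(1/129642) = 10247/129642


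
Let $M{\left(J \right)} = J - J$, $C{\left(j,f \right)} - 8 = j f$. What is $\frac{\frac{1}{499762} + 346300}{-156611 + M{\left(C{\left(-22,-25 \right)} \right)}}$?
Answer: $- \frac{173067580601}{78268226582} \approx -2.2112$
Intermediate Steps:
$C{\left(j,f \right)} = 8 + f j$ ($C{\left(j,f \right)} = 8 + j f = 8 + f j$)
$M{\left(J \right)} = 0$
$\frac{\frac{1}{499762} + 346300}{-156611 + M{\left(C{\left(-22,-25 \right)} \right)}} = \frac{\frac{1}{499762} + 346300}{-156611 + 0} = \frac{\frac{1}{499762} + 346300}{-156611} = \frac{173067580601}{499762} \left(- \frac{1}{156611}\right) = - \frac{173067580601}{78268226582}$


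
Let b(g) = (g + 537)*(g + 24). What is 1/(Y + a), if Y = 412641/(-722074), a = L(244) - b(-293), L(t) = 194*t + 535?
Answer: 722074/81960040877 ≈ 8.8101e-6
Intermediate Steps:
b(g) = (24 + g)*(537 + g) (b(g) = (537 + g)*(24 + g) = (24 + g)*(537 + g))
L(t) = 535 + 194*t
a = 113507 (a = (535 + 194*244) - (12888 + (-293)**2 + 561*(-293)) = (535 + 47336) - (12888 + 85849 - 164373) = 47871 - 1*(-65636) = 47871 + 65636 = 113507)
Y = -412641/722074 (Y = 412641*(-1/722074) = -412641/722074 ≈ -0.57147)
1/(Y + a) = 1/(-412641/722074 + 113507) = 1/(81960040877/722074) = 722074/81960040877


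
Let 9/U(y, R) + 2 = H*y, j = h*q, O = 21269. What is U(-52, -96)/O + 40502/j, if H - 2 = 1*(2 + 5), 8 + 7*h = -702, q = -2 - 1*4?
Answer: 70853195417/1064619795 ≈ 66.553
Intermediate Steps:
q = -6 (q = -2 - 4 = -6)
h = -710/7 (h = -8/7 + (⅐)*(-702) = -8/7 - 702/7 = -710/7 ≈ -101.43)
H = 9 (H = 2 + 1*(2 + 5) = 2 + 1*7 = 2 + 7 = 9)
j = 4260/7 (j = -710/7*(-6) = 4260/7 ≈ 608.57)
U(y, R) = 9/(-2 + 9*y)
U(-52, -96)/O + 40502/j = (9/(-2 + 9*(-52)))/21269 + 40502/(4260/7) = (9/(-2 - 468))*(1/21269) + 40502*(7/4260) = (9/(-470))*(1/21269) + 141757/2130 = (9*(-1/470))*(1/21269) + 141757/2130 = -9/470*1/21269 + 141757/2130 = -9/9996430 + 141757/2130 = 70853195417/1064619795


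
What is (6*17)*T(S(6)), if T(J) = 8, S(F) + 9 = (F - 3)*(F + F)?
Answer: 816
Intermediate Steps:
S(F) = -9 + 2*F*(-3 + F) (S(F) = -9 + (F - 3)*(F + F) = -9 + (-3 + F)*(2*F) = -9 + 2*F*(-3 + F))
(6*17)*T(S(6)) = (6*17)*8 = 102*8 = 816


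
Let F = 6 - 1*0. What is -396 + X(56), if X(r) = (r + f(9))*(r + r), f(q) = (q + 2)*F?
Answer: 13268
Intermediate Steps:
F = 6 (F = 6 + 0 = 6)
f(q) = 12 + 6*q (f(q) = (q + 2)*6 = (2 + q)*6 = 12 + 6*q)
X(r) = 2*r*(66 + r) (X(r) = (r + (12 + 6*9))*(r + r) = (r + (12 + 54))*(2*r) = (r + 66)*(2*r) = (66 + r)*(2*r) = 2*r*(66 + r))
-396 + X(56) = -396 + 2*56*(66 + 56) = -396 + 2*56*122 = -396 + 13664 = 13268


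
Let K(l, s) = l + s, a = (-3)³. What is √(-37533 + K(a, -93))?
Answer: I*√37653 ≈ 194.04*I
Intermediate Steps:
a = -27
√(-37533 + K(a, -93)) = √(-37533 + (-27 - 93)) = √(-37533 - 120) = √(-37653) = I*√37653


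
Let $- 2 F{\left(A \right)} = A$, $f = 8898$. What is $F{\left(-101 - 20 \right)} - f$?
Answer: $- \frac{17675}{2} \approx -8837.5$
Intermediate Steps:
$F{\left(A \right)} = - \frac{A}{2}$
$F{\left(-101 - 20 \right)} - f = - \frac{-101 - 20}{2} - 8898 = \left(- \frac{1}{2}\right) \left(-121\right) - 8898 = \frac{121}{2} - 8898 = - \frac{17675}{2}$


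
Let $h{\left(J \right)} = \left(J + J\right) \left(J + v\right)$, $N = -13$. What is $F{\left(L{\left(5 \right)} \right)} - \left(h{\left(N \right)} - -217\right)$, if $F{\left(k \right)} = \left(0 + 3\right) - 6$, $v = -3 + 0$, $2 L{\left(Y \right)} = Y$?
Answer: $-636$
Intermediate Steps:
$L{\left(Y \right)} = \frac{Y}{2}$
$v = -3$
$F{\left(k \right)} = -3$ ($F{\left(k \right)} = 3 - 6 = -3$)
$h{\left(J \right)} = 2 J \left(-3 + J\right)$ ($h{\left(J \right)} = \left(J + J\right) \left(J - 3\right) = 2 J \left(-3 + J\right)$)
$F{\left(L{\left(5 \right)} \right)} - \left(h{\left(N \right)} - -217\right) = -3 - \left(2 \left(-13\right) \left(-3 - 13\right) - -217\right) = -3 - \left(2 \left(-13\right) \left(-16\right) + 217\right) = -3 - \left(416 + 217\right) = -3 - 633 = -636$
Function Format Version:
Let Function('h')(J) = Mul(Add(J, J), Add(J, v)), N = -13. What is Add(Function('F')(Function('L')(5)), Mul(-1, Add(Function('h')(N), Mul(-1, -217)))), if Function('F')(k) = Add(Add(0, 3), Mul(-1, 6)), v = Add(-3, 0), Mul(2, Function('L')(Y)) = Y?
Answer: -636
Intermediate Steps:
Function('L')(Y) = Mul(Rational(1, 2), Y)
v = -3
Function('F')(k) = -3 (Function('F')(k) = Add(3, -6) = -3)
Function('h')(J) = Mul(2, J, Add(-3, J)) (Function('h')(J) = Mul(Add(J, J), Add(J, -3)) = Mul(Mul(2, J), Add(-3, J)) = Mul(2, J, Add(-3, J)))
Add(Function('F')(Function('L')(5)), Mul(-1, Add(Function('h')(N), Mul(-1, -217)))) = Add(-3, Mul(-1, Add(Mul(2, -13, Add(-3, -13)), Mul(-1, -217)))) = Add(-3, Mul(-1, Add(Mul(2, -13, -16), 217))) = Add(-3, Mul(-1, Add(416, 217))) = Add(-3, Mul(-1, 633)) = Add(-3, -633) = -636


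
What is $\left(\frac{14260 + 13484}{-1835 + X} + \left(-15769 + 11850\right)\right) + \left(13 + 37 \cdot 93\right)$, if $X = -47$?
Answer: $- \frac{451437}{941} \approx -479.74$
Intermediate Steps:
$\left(\frac{14260 + 13484}{-1835 + X} + \left(-15769 + 11850\right)\right) + \left(13 + 37 \cdot 93\right) = \left(\frac{14260 + 13484}{-1835 - 47} + \left(-15769 + 11850\right)\right) + \left(13 + 37 \cdot 93\right) = \left(\frac{27744}{-1882} - 3919\right) + \left(13 + 3441\right) = \left(27744 \left(- \frac{1}{1882}\right) - 3919\right) + 3454 = \left(- \frac{13872}{941} - 3919\right) + 3454 = - \frac{3701651}{941} + 3454 = - \frac{451437}{941}$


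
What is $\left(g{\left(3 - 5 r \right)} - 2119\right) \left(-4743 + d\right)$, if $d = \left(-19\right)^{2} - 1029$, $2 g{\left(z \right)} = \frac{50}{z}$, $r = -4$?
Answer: $\frac{263580632}{23} \approx 1.146 \cdot 10^{7}$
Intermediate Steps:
$g{\left(z \right)} = \frac{25}{z}$ ($g{\left(z \right)} = \frac{50 \frac{1}{z}}{2} = \frac{25}{z}$)
$d = -668$ ($d = 361 - 1029 = -668$)
$\left(g{\left(3 - 5 r \right)} - 2119\right) \left(-4743 + d\right) = \left(\frac{25}{3 - -20} - 2119\right) \left(-4743 - 668\right) = \left(\frac{25}{3 + 20} - 2119\right) \left(-5411\right) = \left(\frac{25}{23} - 2119\right) \left(-5411\right) = \left(- \frac{48712}{23}\right) \left(-5411\right) = \frac{263580632}{23}$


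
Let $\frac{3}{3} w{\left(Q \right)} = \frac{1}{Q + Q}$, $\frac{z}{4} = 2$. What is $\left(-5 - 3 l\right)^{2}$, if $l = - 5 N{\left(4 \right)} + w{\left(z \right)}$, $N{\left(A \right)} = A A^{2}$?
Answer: $\frac{233386729}{256} \approx 9.1167 \cdot 10^{5}$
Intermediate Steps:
$z = 8$ ($z = 4 \cdot 2 = 8$)
$N{\left(A \right)} = A^{3}$
$w{\left(Q \right)} = \frac{1}{2 Q}$ ($w{\left(Q \right)} = \frac{1}{Q + Q} = \frac{1}{2 Q}$)
$l = - \frac{5119}{16}$ ($l = - 5 \cdot 4^{3} + \frac{1}{2 \cdot 8} = \left(-5\right) 64 + \frac{1}{2} \cdot \frac{1}{8} = -320 + \frac{1}{16} = - \frac{5119}{16} \approx -319.94$)
$\left(-5 - 3 l\right)^{2} = \left(-5 - - \frac{15357}{16}\right)^{2} = \left(-5 + \frac{15357}{16}\right)^{2} = \left(\frac{15277}{16}\right)^{2} = \frac{233386729}{256}$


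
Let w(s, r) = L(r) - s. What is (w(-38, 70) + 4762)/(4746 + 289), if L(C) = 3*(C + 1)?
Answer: 5013/5035 ≈ 0.99563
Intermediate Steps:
L(C) = 3 + 3*C (L(C) = 3*(1 + C) = 3 + 3*C)
w(s, r) = 3 - s + 3*r (w(s, r) = (3 + 3*r) - s = 3 - s + 3*r)
(w(-38, 70) + 4762)/(4746 + 289) = ((3 - 1*(-38) + 3*70) + 4762)/(4746 + 289) = ((3 + 38 + 210) + 4762)/5035 = (251 + 4762)*(1/5035) = 5013*(1/5035) = 5013/5035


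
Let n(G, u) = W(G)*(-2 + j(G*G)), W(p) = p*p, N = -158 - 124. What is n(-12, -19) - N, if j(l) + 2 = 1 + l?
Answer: 20586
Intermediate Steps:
N = -282
W(p) = p²
j(l) = -1 + l (j(l) = -2 + (1 + l) = -1 + l)
n(G, u) = G²*(-3 + G²) (n(G, u) = G²*(-2 + (-1 + G*G)) = G²*(-2 + (-1 + G²)) = G²*(-3 + G²))
n(-12, -19) - N = (-12)²*(-3 + (-12)²) - 1*(-282) = 144*(-3 + 144) + 282 = 144*141 + 282 = 20304 + 282 = 20586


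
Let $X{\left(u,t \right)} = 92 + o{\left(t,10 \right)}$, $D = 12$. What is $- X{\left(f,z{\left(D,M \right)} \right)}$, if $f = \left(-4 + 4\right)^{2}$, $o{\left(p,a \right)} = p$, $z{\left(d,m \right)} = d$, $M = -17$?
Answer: $-104$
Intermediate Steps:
$f = 0$ ($f = 0^{2} = 0$)
$X{\left(u,t \right)} = 92 + t$
$- X{\left(f,z{\left(D,M \right)} \right)} = - (92 + 12) = \left(-1\right) 104 = -104$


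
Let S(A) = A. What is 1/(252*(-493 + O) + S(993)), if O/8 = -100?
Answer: -1/324843 ≈ -3.0784e-6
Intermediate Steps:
O = -800 (O = 8*(-100) = -800)
1/(252*(-493 + O) + S(993)) = 1/(252*(-493 - 800) + 993) = 1/(252*(-1293) + 993) = 1/(-325836 + 993) = 1/(-324843) = -1/324843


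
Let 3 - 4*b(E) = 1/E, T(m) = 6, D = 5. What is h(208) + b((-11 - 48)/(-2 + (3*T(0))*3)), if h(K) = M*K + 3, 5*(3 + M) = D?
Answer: -97239/236 ≈ -412.03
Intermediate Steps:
M = -2 (M = -3 + (⅕)*5 = -3 + 1 = -2)
b(E) = ¾ - 1/(4*E)
h(K) = 3 - 2*K (h(K) = -2*K + 3 = 3 - 2*K)
h(208) + b((-11 - 48)/(-2 + (3*T(0))*3)) = (3 - 2*208) + (-1 + 3*((-11 - 48)/(-2 + (3*6)*3)))/(4*(((-11 - 48)/(-2 + (3*6)*3)))) = (3 - 416) + (-1 + 3*(-59/(-2 + 18*3)))/(4*((-59/(-2 + 18*3)))) = -413 + (-1 + 3*(-59/(-2 + 54)))/(4*((-59/(-2 + 54)))) = -413 + (-1 + 3*(-59/52))/(4*((-59/52))) = -413 + (-1 + 3*(-59*1/52))/(4*((-59*1/52))) = -413 + (-1 + 3*(-59/52))/(4*(-59/52)) = -413 + (¼)*(-52/59)*(-1 - 177/52) = -413 + (¼)*(-52/59)*(-229/52) = -413 + 229/236 = -97239/236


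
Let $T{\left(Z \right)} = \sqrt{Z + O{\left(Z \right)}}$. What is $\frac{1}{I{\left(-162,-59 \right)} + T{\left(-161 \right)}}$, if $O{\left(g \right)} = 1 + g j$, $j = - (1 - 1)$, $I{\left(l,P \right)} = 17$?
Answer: $\frac{17}{449} - \frac{4 i \sqrt{10}}{449} \approx 0.037862 - 0.028172 i$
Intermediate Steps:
$j = 0$ ($j = \left(-1\right) 0 = 0$)
$O{\left(g \right)} = 1$ ($O{\left(g \right)} = 1 + g 0 = 1 + 0 = 1$)
$T{\left(Z \right)} = \sqrt{1 + Z}$ ($T{\left(Z \right)} = \sqrt{Z + 1} = \sqrt{1 + Z}$)
$\frac{1}{I{\left(-162,-59 \right)} + T{\left(-161 \right)}} = \frac{1}{17 + \sqrt{1 - 161}} = \frac{1}{17 + \sqrt{-160}} = \frac{1}{17 + 4 i \sqrt{10}}$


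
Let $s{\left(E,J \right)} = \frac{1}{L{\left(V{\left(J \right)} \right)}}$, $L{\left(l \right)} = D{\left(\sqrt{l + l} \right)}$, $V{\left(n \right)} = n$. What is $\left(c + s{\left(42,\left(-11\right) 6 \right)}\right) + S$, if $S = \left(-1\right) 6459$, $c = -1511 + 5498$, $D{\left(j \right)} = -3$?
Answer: $- \frac{7417}{3} \approx -2472.3$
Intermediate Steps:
$c = 3987$
$L{\left(l \right)} = -3$
$s{\left(E,J \right)} = - \frac{1}{3}$ ($s{\left(E,J \right)} = \frac{1}{-3} = - \frac{1}{3}$)
$S = -6459$
$\left(c + s{\left(42,\left(-11\right) 6 \right)}\right) + S = \left(3987 - \frac{1}{3}\right) - 6459 = \frac{11960}{3} - 6459 = - \frac{7417}{3}$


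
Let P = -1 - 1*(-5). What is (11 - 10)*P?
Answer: 4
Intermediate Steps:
P = 4 (P = -1 + 5 = 4)
(11 - 10)*P = (11 - 10)*4 = 1*4 = 4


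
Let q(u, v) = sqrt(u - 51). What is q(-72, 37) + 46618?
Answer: 46618 + I*sqrt(123) ≈ 46618.0 + 11.091*I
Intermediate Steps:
q(u, v) = sqrt(-51 + u)
q(-72, 37) + 46618 = sqrt(-51 - 72) + 46618 = sqrt(-123) + 46618 = I*sqrt(123) + 46618 = 46618 + I*sqrt(123)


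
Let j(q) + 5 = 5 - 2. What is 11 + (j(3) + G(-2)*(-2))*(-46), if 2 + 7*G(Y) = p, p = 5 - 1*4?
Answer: 629/7 ≈ 89.857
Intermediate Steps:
j(q) = -2 (j(q) = -5 + (5 - 2) = -5 + 3 = -2)
p = 1 (p = 5 - 4 = 1)
G(Y) = -⅐ (G(Y) = -2/7 + (⅐)*1 = -2/7 + ⅐ = -⅐)
11 + (j(3) + G(-2)*(-2))*(-46) = 11 + (-2 - ⅐*(-2))*(-46) = 11 + (-2 + 2/7)*(-46) = 11 - 12/7*(-46) = 11 + 552/7 = 629/7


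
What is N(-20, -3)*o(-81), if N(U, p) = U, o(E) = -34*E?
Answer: -55080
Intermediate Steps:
N(-20, -3)*o(-81) = -(-680)*(-81) = -20*2754 = -55080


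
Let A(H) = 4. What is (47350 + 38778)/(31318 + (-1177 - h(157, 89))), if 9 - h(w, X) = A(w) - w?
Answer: 86128/29979 ≈ 2.8729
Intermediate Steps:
h(w, X) = 5 + w (h(w, X) = 9 - (4 - w) = 9 + (-4 + w) = 5 + w)
(47350 + 38778)/(31318 + (-1177 - h(157, 89))) = (47350 + 38778)/(31318 + (-1177 - (5 + 157))) = 86128/(31318 + (-1177 - 1*162)) = 86128/(31318 + (-1177 - 162)) = 86128/(31318 - 1339) = 86128/29979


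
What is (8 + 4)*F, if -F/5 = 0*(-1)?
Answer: 0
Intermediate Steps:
F = 0 (F = -0*(-1) = -5*0 = 0)
(8 + 4)*F = (8 + 4)*0 = 12*0 = 0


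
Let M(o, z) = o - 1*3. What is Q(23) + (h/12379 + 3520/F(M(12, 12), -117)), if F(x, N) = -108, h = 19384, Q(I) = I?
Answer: -2682793/334233 ≈ -8.0267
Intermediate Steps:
M(o, z) = -3 + o (M(o, z) = o - 3 = -3 + o)
Q(23) + (h/12379 + 3520/F(M(12, 12), -117)) = 23 + (19384/12379 + 3520/(-108)) = 23 + (19384*(1/12379) + 3520*(-1/108)) = 23 + (19384/12379 - 880/27) = 23 - 10370152/334233 = -2682793/334233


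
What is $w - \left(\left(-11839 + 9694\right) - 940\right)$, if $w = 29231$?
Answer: $32316$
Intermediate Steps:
$w - \left(\left(-11839 + 9694\right) - 940\right) = 29231 - \left(\left(-11839 + 9694\right) - 940\right) = 29231 - \left(-2145 - 940\right) = 29231 - -3085 = 29231 + 3085 = 32316$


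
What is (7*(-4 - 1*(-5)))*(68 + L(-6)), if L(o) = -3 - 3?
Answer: 434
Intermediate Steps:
L(o) = -6
(7*(-4 - 1*(-5)))*(68 + L(-6)) = (7*(-4 - 1*(-5)))*(68 - 6) = (7*(-4 + 5))*62 = (7*1)*62 = 7*62 = 434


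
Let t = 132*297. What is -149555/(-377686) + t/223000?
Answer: 3009847934/5263998625 ≈ 0.57178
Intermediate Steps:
t = 39204
-149555/(-377686) + t/223000 = -149555/(-377686) + 39204/223000 = -149555*(-1/377686) + 39204*(1/223000) = 149555/377686 + 9801/55750 = 3009847934/5263998625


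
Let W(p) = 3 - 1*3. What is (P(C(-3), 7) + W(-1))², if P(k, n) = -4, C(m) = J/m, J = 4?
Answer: 16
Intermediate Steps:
C(m) = 4/m
W(p) = 0 (W(p) = 3 - 3 = 0)
(P(C(-3), 7) + W(-1))² = (-4 + 0)² = (-4)² = 16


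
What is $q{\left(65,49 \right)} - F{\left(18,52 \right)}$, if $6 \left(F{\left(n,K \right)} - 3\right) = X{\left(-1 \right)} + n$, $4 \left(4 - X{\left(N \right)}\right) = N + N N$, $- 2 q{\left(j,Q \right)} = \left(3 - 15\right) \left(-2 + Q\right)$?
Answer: $\frac{826}{3} \approx 275.33$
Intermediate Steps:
$q{\left(j,Q \right)} = -12 + 6 Q$ ($q{\left(j,Q \right)} = - \frac{\left(3 - 15\right) \left(-2 + Q\right)}{2} = - \frac{\left(-12\right) \left(-2 + Q\right)}{2} = - \frac{24 - 12 Q}{2} = -12 + 6 Q$)
$X{\left(N \right)} = 4 - \frac{N}{4} - \frac{N^{2}}{4}$ ($X{\left(N \right)} = 4 - \frac{N + N N}{4} = 4 - \frac{N + N^{2}}{4} = 4 - \left(\frac{N}{4} + \frac{N^{2}}{4}\right) = 4 - \frac{N}{4} - \frac{N^{2}}{4}$)
$F{\left(n,K \right)} = \frac{11}{3} + \frac{n}{6}$ ($F{\left(n,K \right)} = 3 + \frac{\left(4 - - \frac{1}{4} - \frac{\left(-1\right)^{2}}{4}\right) + n}{6} = 3 + \frac{\left(4 + \frac{1}{4} - \frac{1}{4}\right) + n}{6} = 3 + \frac{4 + n}{6} = 3 + \left(\frac{2}{3} + \frac{n}{6}\right) = \frac{11}{3} + \frac{n}{6}$)
$q{\left(65,49 \right)} - F{\left(18,52 \right)} = \left(-12 + 6 \cdot 49\right) - \left(\frac{11}{3} + \frac{1}{6} \cdot 18\right) = \left(-12 + 294\right) - \left(\frac{11}{3} + 3\right) = 282 - \frac{20}{3} = \frac{826}{3}$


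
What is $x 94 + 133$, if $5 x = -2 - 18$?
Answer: $-243$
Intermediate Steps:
$x = -4$ ($x = \frac{-2 - 18}{5} = \frac{1}{5} \left(-20\right) = -4$)
$x 94 + 133 = \left(-4\right) 94 + 133 = -376 + 133 = -243$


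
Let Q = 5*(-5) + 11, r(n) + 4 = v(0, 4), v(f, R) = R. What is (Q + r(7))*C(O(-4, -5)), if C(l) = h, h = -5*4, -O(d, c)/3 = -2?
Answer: 280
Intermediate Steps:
r(n) = 0 (r(n) = -4 + 4 = 0)
O(d, c) = 6 (O(d, c) = -3*(-2) = 6)
h = -20
C(l) = -20
Q = -14 (Q = -25 + 11 = -14)
(Q + r(7))*C(O(-4, -5)) = (-14 + 0)*(-20) = -14*(-20) = 280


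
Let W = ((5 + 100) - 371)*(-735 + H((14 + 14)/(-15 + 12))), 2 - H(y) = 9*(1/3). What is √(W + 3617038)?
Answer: 3*√423646 ≈ 1952.6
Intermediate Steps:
H(y) = -1 (H(y) = 2 - 9*1/3 = 2 - 9*1*(⅓) = 2 - 9/3 = 2 - 1*3 = 2 - 3 = -1)
W = 195776 (W = ((5 + 100) - 371)*(-735 - 1) = (105 - 371)*(-736) = -266*(-736) = 195776)
√(W + 3617038) = √(195776 + 3617038) = √3812814 = 3*√423646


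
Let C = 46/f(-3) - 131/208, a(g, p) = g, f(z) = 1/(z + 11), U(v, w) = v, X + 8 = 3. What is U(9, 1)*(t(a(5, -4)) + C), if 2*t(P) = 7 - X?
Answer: 698949/208 ≈ 3360.3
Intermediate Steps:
X = -5 (X = -8 + 3 = -5)
f(z) = 1/(11 + z)
C = 76413/208 (C = 46/(1/(11 - 3)) - 131/208 = 46/(1/8) - 131*1/208 = 46/(⅛) - 131/208 = 46*8 - 131/208 = 368 - 131/208 = 76413/208 ≈ 367.37)
t(P) = 6 (t(P) = (7 - 1*(-5))/2 = (7 + 5)/2 = (½)*12 = 6)
U(9, 1)*(t(a(5, -4)) + C) = 9*(6 + 76413/208) = 9*(77661/208) = 698949/208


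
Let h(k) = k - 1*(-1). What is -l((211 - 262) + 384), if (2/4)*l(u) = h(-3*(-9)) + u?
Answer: -722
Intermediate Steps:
h(k) = 1 + k (h(k) = k + 1 = 1 + k)
l(u) = 56 + 2*u (l(u) = 2*((1 - 3*(-9)) + u) = 2*((1 + 27) + u) = 2*(28 + u) = 56 + 2*u)
-l((211 - 262) + 384) = -(56 + 2*((211 - 262) + 384)) = -(56 + 2*(-51 + 384)) = -(56 + 2*333) = -(56 + 666) = -1*722 = -722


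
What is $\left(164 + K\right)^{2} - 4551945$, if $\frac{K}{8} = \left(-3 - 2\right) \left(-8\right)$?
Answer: $-4317689$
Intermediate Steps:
$K = 320$ ($K = 8 \left(-3 - 2\right) \left(-8\right) = 8 \left(\left(-5\right) \left(-8\right)\right) = 8 \cdot 40 = 320$)
$\left(164 + K\right)^{2} - 4551945 = \left(164 + 320\right)^{2} - 4551945 = 484^{2} - 4551945 = 234256 - 4551945 = -4317689$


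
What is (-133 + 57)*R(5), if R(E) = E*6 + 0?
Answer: -2280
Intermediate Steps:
R(E) = 6*E (R(E) = 6*E + 0 = 6*E)
(-133 + 57)*R(5) = (-133 + 57)*(6*5) = -76*30 = -2280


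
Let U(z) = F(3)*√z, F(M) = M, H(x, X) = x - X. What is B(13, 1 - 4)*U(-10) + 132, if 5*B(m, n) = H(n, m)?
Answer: 132 - 48*I*√10/5 ≈ 132.0 - 30.358*I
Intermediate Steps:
B(m, n) = -m/5 + n/5 (B(m, n) = (n - m)/5 = -m/5 + n/5)
U(z) = 3*√z
B(13, 1 - 4)*U(-10) + 132 = (-⅕*13 + (1 - 4)/5)*(3*√(-10)) + 132 = (-13/5 + (⅕)*(-3))*(3*(I*√10)) + 132 = (-13/5 - ⅗)*(3*I*√10) + 132 = -48*I*√10/5 + 132 = 132 - 48*I*√10/5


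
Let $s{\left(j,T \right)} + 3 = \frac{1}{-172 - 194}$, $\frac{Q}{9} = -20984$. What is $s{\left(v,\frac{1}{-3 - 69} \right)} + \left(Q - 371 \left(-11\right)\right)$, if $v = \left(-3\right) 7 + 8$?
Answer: $- \frac{67628749}{366} \approx -1.8478 \cdot 10^{5}$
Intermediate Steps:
$Q = -188856$ ($Q = 9 \left(-20984\right) = -188856$)
$v = -13$ ($v = -21 + 8 = -13$)
$s{\left(j,T \right)} = - \frac{1099}{366}$ ($s{\left(j,T \right)} = -3 + \frac{1}{-172 - 194} = -3 + \frac{1}{-366} = -3 - \frac{1}{366} = - \frac{1099}{366}$)
$s{\left(v,\frac{1}{-3 - 69} \right)} + \left(Q - 371 \left(-11\right)\right) = - \frac{1099}{366} - \left(188856 + 371 \left(-11\right)\right) = - \frac{1099}{366} - 184775 = - \frac{67628749}{366}$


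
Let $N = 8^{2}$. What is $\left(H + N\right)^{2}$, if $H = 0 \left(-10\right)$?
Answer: $4096$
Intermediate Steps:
$N = 64$
$H = 0$
$\left(H + N\right)^{2} = \left(0 + 64\right)^{2} = 64^{2} = 4096$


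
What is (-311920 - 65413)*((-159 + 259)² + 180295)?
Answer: -71804583235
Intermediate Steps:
(-311920 - 65413)*((-159 + 259)² + 180295) = -377333*(100² + 180295) = -377333*(10000 + 180295) = -377333*190295 = -71804583235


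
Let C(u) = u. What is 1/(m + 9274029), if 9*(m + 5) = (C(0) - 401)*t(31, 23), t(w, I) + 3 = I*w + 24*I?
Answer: 9/82960154 ≈ 1.0849e-7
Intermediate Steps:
t(w, I) = -3 + 24*I + I*w (t(w, I) = -3 + (I*w + 24*I) = -3 + (24*I + I*w) = -3 + 24*I + I*w)
m = -506107/9 (m = -5 + ((0 - 401)*(-3 + 24*23 + 23*31))/9 = -5 + (-401*(-3 + 552 + 713))/9 = -5 + (-401*1262)/9 = -5 + (1/9)*(-506062) = -5 - 506062/9 = -506107/9 ≈ -56234.)
1/(m + 9274029) = 1/(-506107/9 + 9274029) = 1/(82960154/9) = 9/82960154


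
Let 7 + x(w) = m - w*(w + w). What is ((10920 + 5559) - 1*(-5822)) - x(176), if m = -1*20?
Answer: 84280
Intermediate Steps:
m = -20
x(w) = -27 - 2*w**2 (x(w) = -7 + (-20 - w*(w + w)) = -7 + (-20 - w*2*w) = -7 + (-20 - 2*w**2) = -27 - 2*w**2)
((10920 + 5559) - 1*(-5822)) - x(176) = ((10920 + 5559) - 1*(-5822)) - (-27 - 2*176**2) = (16479 + 5822) - (-27 - 2*30976) = 22301 - (-27 - 61952) = 22301 - 1*(-61979) = 22301 + 61979 = 84280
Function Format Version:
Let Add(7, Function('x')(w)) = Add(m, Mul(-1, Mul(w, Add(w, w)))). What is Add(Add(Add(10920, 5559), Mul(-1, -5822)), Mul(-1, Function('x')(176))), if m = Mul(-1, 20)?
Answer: 84280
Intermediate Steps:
m = -20
Function('x')(w) = Add(-27, Mul(-2, Pow(w, 2))) (Function('x')(w) = Add(-7, Add(-20, Mul(-1, Mul(w, Add(w, w))))) = Add(-7, Add(-20, Mul(-1, Mul(w, Mul(2, w))))) = Add(-7, Add(-20, Mul(-1, Mul(2, Pow(w, 2))))) = Add(-7, Add(-20, Mul(-2, Pow(w, 2)))) = Add(-27, Mul(-2, Pow(w, 2))))
Add(Add(Add(10920, 5559), Mul(-1, -5822)), Mul(-1, Function('x')(176))) = Add(Add(Add(10920, 5559), Mul(-1, -5822)), Mul(-1, Add(-27, Mul(-2, Pow(176, 2))))) = Add(Add(16479, 5822), Mul(-1, Add(-27, Mul(-2, 30976)))) = Add(22301, Mul(-1, Add(-27, -61952))) = Add(22301, Mul(-1, -61979)) = Add(22301, 61979) = 84280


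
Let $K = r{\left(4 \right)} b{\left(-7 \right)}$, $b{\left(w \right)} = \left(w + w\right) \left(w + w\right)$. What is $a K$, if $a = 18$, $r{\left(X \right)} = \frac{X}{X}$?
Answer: $3528$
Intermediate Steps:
$r{\left(X \right)} = 1$
$b{\left(w \right)} = 4 w^{2}$ ($b{\left(w \right)} = 2 w 2 w = 4 w^{2}$)
$K = 196$ ($K = 1 \cdot 4 \left(-7\right)^{2} = 1 \cdot 4 \cdot 49 = 1 \cdot 196 = 196$)
$a K = 18 \cdot 196 = 3528$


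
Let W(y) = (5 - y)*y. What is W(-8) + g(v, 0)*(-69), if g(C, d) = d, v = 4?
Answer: -104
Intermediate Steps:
W(y) = y*(5 - y)
W(-8) + g(v, 0)*(-69) = -8*(5 - 1*(-8)) + 0*(-69) = -8*(5 + 8) + 0 = -8*13 + 0 = -104 + 0 = -104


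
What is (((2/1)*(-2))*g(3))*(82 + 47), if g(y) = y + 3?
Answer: -3096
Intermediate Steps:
g(y) = 3 + y
(((2/1)*(-2))*g(3))*(82 + 47) = (((2/1)*(-2))*(3 + 3))*(82 + 47) = (((2*1)*(-2))*6)*129 = ((2*(-2))*6)*129 = -4*6*129 = -24*129 = -3096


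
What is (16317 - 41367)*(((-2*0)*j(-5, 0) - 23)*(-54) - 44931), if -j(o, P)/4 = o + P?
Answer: 1094409450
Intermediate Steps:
j(o, P) = -4*P - 4*o (j(o, P) = -4*(o + P) = -4*(P + o) = -4*P - 4*o)
(16317 - 41367)*(((-2*0)*j(-5, 0) - 23)*(-54) - 44931) = (16317 - 41367)*(((-2*0)*(-4*0 - 4*(-5)) - 23)*(-54) - 44931) = -25050*((0*(0 + 20) - 23)*(-54) - 44931) = -25050*((0*20 - 23)*(-54) - 44931) = -25050*((0 - 23)*(-54) - 44931) = -25050*(-23*(-54) - 44931) = -25050*(1242 - 44931) = -25050*(-43689) = 1094409450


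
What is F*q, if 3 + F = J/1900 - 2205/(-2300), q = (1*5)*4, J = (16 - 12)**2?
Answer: -88837/2185 ≈ -40.658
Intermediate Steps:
J = 16 (J = 4**2 = 16)
q = 20 (q = 5*4 = 20)
F = -88837/43700 (F = -3 + (16/1900 - 2205/(-2300)) = -3 + (16*(1/1900) - 2205*(-1/2300)) = -3 + (4/475 + 441/460) = -3 + 42263/43700 = -88837/43700 ≈ -2.0329)
F*q = -88837/43700*20 = -88837/2185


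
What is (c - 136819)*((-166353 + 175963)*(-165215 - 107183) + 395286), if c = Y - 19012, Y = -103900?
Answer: 679806801426114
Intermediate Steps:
c = -122912 (c = -103900 - 19012 = -122912)
(c - 136819)*((-166353 + 175963)*(-165215 - 107183) + 395286) = (-122912 - 136819)*((-166353 + 175963)*(-165215 - 107183) + 395286) = -259731*(9610*(-272398) + 395286) = -259731*(-2617744780 + 395286) = -259731*(-2617349494) = 679806801426114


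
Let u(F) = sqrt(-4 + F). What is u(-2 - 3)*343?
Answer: 1029*I ≈ 1029.0*I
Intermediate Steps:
u(-2 - 3)*343 = sqrt(-4 + (-2 - 3))*343 = sqrt(-4 - 5)*343 = sqrt(-9)*343 = (3*I)*343 = 1029*I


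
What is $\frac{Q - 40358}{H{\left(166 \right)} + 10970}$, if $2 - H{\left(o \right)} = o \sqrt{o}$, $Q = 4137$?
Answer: $- \frac{99354203}{28952622} - \frac{3006343 \sqrt{166}}{57905244} \approx -4.1005$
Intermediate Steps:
$H{\left(o \right)} = 2 - o^{\frac{3}{2}}$ ($H{\left(o \right)} = 2 - o \sqrt{o} = 2 - o^{\frac{3}{2}}$)
$\frac{Q - 40358}{H{\left(166 \right)} + 10970} = \frac{4137 - 40358}{\left(2 - 166^{\frac{3}{2}}\right) + 10970} = - \frac{36221}{\left(2 - 166 \sqrt{166}\right) + 10970} = - \frac{36221}{10972 - 166 \sqrt{166}}$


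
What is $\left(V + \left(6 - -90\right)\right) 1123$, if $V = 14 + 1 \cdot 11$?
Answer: $135883$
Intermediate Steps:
$V = 25$ ($V = 14 + 11 = 25$)
$\left(V + \left(6 - -90\right)\right) 1123 = \left(25 + \left(6 - -90\right)\right) 1123 = \left(25 + \left(6 + 90\right)\right) 1123 = \left(25 + 96\right) 1123 = 121 \cdot 1123 = 135883$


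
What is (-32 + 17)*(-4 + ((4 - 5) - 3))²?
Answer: -960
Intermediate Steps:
(-32 + 17)*(-4 + ((4 - 5) - 3))² = -15*(-4 + (-1 - 3))² = -15*(-4 - 4)² = -15*(-8)² = -15*64 = -960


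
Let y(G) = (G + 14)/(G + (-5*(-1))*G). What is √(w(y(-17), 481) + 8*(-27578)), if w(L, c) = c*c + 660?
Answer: √11397 ≈ 106.76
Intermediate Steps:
y(G) = (14 + G)/(6*G) (y(G) = (14 + G)/(G + 5*G) = (14 + G)/((6*G)) = (14 + G)*(1/(6*G)) = (14 + G)/(6*G))
w(L, c) = 660 + c² (w(L, c) = c² + 660 = 660 + c²)
√(w(y(-17), 481) + 8*(-27578)) = √((660 + 481²) + 8*(-27578)) = √((660 + 231361) - 220624) = √(232021 - 220624) = √11397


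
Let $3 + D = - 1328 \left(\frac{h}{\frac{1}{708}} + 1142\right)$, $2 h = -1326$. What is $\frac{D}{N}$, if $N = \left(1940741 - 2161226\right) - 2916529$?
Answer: $- \frac{621851933}{3137014} \approx -198.23$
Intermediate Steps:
$h = -663$ ($h = \frac{1}{2} \left(-1326\right) = -663$)
$D = 621851933$ ($D = -3 - 1328 \left(- \frac{663}{\frac{1}{708}} + 1142\right) = -3 - 1328 \left(- 663 \frac{1}{\frac{1}{708}} + 1142\right) = -3 - 1328 \left(\left(-663\right) 708 + 1142\right) = -3 - 1328 \left(-469404 + 1142\right) = -3 - -621851936 = -3 + 621851936 = 621851933$)
$N = -3137014$ ($N = -220485 - 2916529 = -3137014$)
$\frac{D}{N} = \frac{621851933}{-3137014} = 621851933 \left(- \frac{1}{3137014}\right) = - \frac{621851933}{3137014}$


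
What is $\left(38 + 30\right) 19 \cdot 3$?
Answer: $3876$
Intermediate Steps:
$\left(38 + 30\right) 19 \cdot 3 = 68 \cdot 19 \cdot 3 = 1292 \cdot 3 = 3876$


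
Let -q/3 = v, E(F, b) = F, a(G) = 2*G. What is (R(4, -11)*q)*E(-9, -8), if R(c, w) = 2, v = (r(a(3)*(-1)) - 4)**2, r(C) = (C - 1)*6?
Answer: 114264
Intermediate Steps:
r(C) = -6 + 6*C (r(C) = (-1 + C)*6 = -6 + 6*C)
v = 2116 (v = ((-6 + 6*((2*3)*(-1))) - 4)**2 = ((-6 + 6*(6*(-1))) - 4)**2 = ((-6 + 6*(-6)) - 4)**2 = ((-6 - 36) - 4)**2 = (-42 - 4)**2 = (-46)**2 = 2116)
q = -6348 (q = -3*2116 = -6348)
(R(4, -11)*q)*E(-9, -8) = (2*(-6348))*(-9) = -12696*(-9) = 114264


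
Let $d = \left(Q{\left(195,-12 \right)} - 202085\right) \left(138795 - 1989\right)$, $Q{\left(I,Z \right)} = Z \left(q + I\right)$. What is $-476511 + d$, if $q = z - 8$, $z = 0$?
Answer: $-27953909685$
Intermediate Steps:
$q = -8$ ($q = 0 - 8 = -8$)
$Q{\left(I,Z \right)} = Z \left(-8 + I\right)$
$d = -27953433174$ ($d = \left(- 12 \left(-8 + 195\right) - 202085\right) \left(138795 - 1989\right) = \left(\left(-12\right) 187 - 202085\right) 136806 = \left(-2244 - 202085\right) 136806 = \left(-204329\right) 136806 = -27953433174$)
$-476511 + d = -476511 - 27953433174 = -27953909685$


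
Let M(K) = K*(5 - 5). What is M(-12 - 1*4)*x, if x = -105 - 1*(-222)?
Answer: 0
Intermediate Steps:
x = 117 (x = -105 + 222 = 117)
M(K) = 0 (M(K) = K*0 = 0)
M(-12 - 1*4)*x = 0*117 = 0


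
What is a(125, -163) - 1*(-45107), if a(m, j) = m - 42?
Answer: 45190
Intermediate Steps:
a(m, j) = -42 + m
a(125, -163) - 1*(-45107) = (-42 + 125) - 1*(-45107) = 83 + 45107 = 45190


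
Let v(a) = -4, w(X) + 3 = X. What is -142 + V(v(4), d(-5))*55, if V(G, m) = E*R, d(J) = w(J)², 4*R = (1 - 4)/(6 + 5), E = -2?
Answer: -269/2 ≈ -134.50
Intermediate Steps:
w(X) = -3 + X
R = -3/44 (R = ((1 - 4)/(6 + 5))/4 = (-3/11)/4 = (-3*1/11)/4 = (¼)*(-3/11) = -3/44 ≈ -0.068182)
d(J) = (-3 + J)²
V(G, m) = 3/22 (V(G, m) = -2*(-3/44) = 3/22)
-142 + V(v(4), d(-5))*55 = -142 + (3/22)*55 = -142 + 15/2 = -269/2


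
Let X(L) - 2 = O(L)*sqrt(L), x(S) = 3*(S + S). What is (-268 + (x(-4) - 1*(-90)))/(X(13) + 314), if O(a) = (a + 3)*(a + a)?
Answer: 7979/268734 - 5252*sqrt(13)/134367 ≈ -0.11124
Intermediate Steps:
O(a) = 2*a*(3 + a) (O(a) = (3 + a)*(2*a) = 2*a*(3 + a))
x(S) = 6*S (x(S) = 3*(2*S) = 6*S)
X(L) = 2 + 2*L**(3/2)*(3 + L) (X(L) = 2 + (2*L*(3 + L))*sqrt(L) = 2 + 2*L**(3/2)*(3 + L))
(-268 + (x(-4) - 1*(-90)))/(X(13) + 314) = (-268 + (6*(-4) - 1*(-90)))/((2 + 2*13**(3/2)*(3 + 13)) + 314) = (-268 + (-24 + 90))/((2 + 2*(13*sqrt(13))*16) + 314) = (-268 + 66)/((2 + 416*sqrt(13)) + 314) = -202/(316 + 416*sqrt(13))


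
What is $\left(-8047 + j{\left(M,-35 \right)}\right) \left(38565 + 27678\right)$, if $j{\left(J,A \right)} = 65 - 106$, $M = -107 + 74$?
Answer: $-535773384$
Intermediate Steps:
$M = -33$
$j{\left(J,A \right)} = -41$
$\left(-8047 + j{\left(M,-35 \right)}\right) \left(38565 + 27678\right) = \left(-8047 - 41\right) \left(38565 + 27678\right) = \left(-8088\right) 66243 = -535773384$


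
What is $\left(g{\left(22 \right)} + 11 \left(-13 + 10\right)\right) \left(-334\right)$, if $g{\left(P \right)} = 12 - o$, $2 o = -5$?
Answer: $6179$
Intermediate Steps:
$o = - \frac{5}{2}$ ($o = \frac{1}{2} \left(-5\right) = - \frac{5}{2} \approx -2.5$)
$g{\left(P \right)} = \frac{29}{2}$ ($g{\left(P \right)} = 12 - - \frac{5}{2} = 12 + \frac{5}{2} = \frac{29}{2}$)
$\left(g{\left(22 \right)} + 11 \left(-13 + 10\right)\right) \left(-334\right) = \left(\frac{29}{2} + 11 \left(-13 + 10\right)\right) \left(-334\right) = \left(\frac{29}{2} + 11 \left(-3\right)\right) \left(-334\right) = \left(\frac{29}{2} - 33\right) \left(-334\right) = \left(- \frac{37}{2}\right) \left(-334\right) = 6179$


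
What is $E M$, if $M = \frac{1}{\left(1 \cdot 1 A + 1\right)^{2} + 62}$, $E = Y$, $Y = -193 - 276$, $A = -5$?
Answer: $- \frac{469}{78} \approx -6.0128$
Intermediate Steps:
$Y = -469$
$E = -469$
$M = \frac{1}{78}$ ($M = \frac{1}{\left(1 \cdot 1 \left(-5\right) + 1\right)^{2} + 62} = \frac{1}{\left(1 \left(-5\right) + 1\right)^{2} + 62} = \frac{1}{\left(-5 + 1\right)^{2} + 62} = \frac{1}{\left(-4\right)^{2} + 62} = \frac{1}{16 + 62} = \frac{1}{78} \approx 0.012821$)
$E M = \left(-469\right) \frac{1}{78} = - \frac{469}{78}$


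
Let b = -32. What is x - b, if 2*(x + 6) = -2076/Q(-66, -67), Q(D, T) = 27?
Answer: -112/9 ≈ -12.444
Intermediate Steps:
x = -400/9 (x = -6 + (-2076/27)/2 = -6 + (-2076*1/27)/2 = -6 + (½)*(-692/9) = -6 - 346/9 = -400/9 ≈ -44.444)
x - b = -400/9 - 1*(-32) = -400/9 + 32 = -112/9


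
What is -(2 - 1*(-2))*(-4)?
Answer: 16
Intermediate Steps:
-(2 - 1*(-2))*(-4) = -(2 + 2)*(-4) = -1*4*(-4) = -4*(-4) = 16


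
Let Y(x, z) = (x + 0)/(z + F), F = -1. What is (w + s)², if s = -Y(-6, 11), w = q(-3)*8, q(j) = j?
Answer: 13689/25 ≈ 547.56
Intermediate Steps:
Y(x, z) = x/(-1 + z) (Y(x, z) = (x + 0)/(z - 1) = x/(-1 + z))
w = -24 (w = -3*8 = -24)
s = ⅗ (s = -(-6)/(-1 + 11) = -(-6)/10 = -1*(-⅗) = ⅗ ≈ 0.60000)
(w + s)² = (-24 + ⅗)² = (-117/5)² = 13689/25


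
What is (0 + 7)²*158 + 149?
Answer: 7891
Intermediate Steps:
(0 + 7)²*158 + 149 = 7²*158 + 149 = 49*158 + 149 = 7742 + 149 = 7891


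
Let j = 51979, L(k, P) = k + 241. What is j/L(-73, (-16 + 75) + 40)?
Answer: 51979/168 ≈ 309.40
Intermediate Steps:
L(k, P) = 241 + k
j/L(-73, (-16 + 75) + 40) = 51979/(241 - 73) = 51979/168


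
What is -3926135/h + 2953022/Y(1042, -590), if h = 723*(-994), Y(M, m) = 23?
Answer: 2122314997669/16529226 ≈ 1.2840e+5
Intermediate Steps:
h = -718662
-3926135/h + 2953022/Y(1042, -590) = -3926135/(-718662) + 2953022/23 = -3926135*(-1/718662) + 2953022*(1/23) = 3926135/718662 + 2953022/23 = 2122314997669/16529226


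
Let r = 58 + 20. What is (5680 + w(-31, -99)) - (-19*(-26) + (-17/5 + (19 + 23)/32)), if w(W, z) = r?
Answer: 421287/80 ≈ 5266.1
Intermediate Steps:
r = 78
w(W, z) = 78
(5680 + w(-31, -99)) - (-19*(-26) + (-17/5 + (19 + 23)/32)) = (5680 + 78) - (-19*(-26) + (-17/5 + (19 + 23)/32)) = 5758 - (494 + (-17*⅕ + 42*(1/32))) = 5758 - (494 + (-17/5 + 21/16)) = 5758 - (494 - 167/80) = 5758 - 1*39353/80 = 5758 - 39353/80 = 421287/80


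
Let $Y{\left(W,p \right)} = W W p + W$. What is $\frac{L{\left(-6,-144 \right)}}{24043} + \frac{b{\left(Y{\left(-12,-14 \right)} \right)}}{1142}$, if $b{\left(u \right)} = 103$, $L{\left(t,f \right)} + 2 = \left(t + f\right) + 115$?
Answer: $\frac{2434175}{27457106} \approx 0.088654$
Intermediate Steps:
$Y{\left(W,p \right)} = W + p W^{2}$ ($Y{\left(W,p \right)} = W^{2} p + W = p W^{2} + W = W + p W^{2}$)
$L{\left(t,f \right)} = 113 + f + t$ ($L{\left(t,f \right)} = -2 + \left(\left(t + f\right) + 115\right) = -2 + \left(\left(f + t\right) + 115\right) = -2 + \left(115 + f + t\right) = 113 + f + t$)
$\frac{L{\left(-6,-144 \right)}}{24043} + \frac{b{\left(Y{\left(-12,-14 \right)} \right)}}{1142} = \frac{113 - 144 - 6}{24043} + \frac{103}{1142} = \left(-37\right) \frac{1}{24043} + 103 \cdot \frac{1}{1142} = - \frac{37}{24043} + \frac{103}{1142} = \frac{2434175}{27457106}$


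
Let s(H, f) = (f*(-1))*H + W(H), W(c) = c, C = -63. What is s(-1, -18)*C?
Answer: 1197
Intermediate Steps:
s(H, f) = H - H*f (s(H, f) = (f*(-1))*H + H = (-f)*H + H = -H*f + H = H - H*f)
s(-1, -18)*C = -(1 - 1*(-18))*(-63) = -(1 + 18)*(-63) = -1*19*(-63) = -19*(-63) = 1197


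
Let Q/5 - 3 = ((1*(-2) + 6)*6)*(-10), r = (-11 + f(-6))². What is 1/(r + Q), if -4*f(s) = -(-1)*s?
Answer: -4/4379 ≈ -0.00091345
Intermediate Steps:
f(s) = -s/4 (f(s) = -(-1)*(-s)/4 = -s/4)
r = 361/4 (r = (-11 - ¼*(-6))² = (-11 + 3/2)² = (-19/2)² = 361/4 ≈ 90.250)
Q = -1185 (Q = 15 + 5*(((1*(-2) + 6)*6)*(-10)) = 15 + 5*(((-2 + 6)*6)*(-10)) = 15 + 5*((4*6)*(-10)) = 15 + 5*(24*(-10)) = 15 + 5*(-240) = 15 - 1200 = -1185)
1/(r + Q) = 1/(361/4 - 1185) = 1/(-4379/4) = -4/4379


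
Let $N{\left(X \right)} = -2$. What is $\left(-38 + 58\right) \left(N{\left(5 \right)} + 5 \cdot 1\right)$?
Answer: $60$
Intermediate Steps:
$\left(-38 + 58\right) \left(N{\left(5 \right)} + 5 \cdot 1\right) = \left(-38 + 58\right) \left(-2 + 5 \cdot 1\right) = 20 \left(-2 + 5\right) = 20 \cdot 3 = 60$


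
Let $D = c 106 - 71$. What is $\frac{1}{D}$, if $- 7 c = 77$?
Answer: $- \frac{1}{1237} \approx -0.00080841$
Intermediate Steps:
$c = -11$ ($c = \left(- \frac{1}{7}\right) 77 = -11$)
$D = -1237$ ($D = \left(-11\right) 106 - 71 = -1166 - 71 = -1237$)
$\frac{1}{D} = \frac{1}{-1237} = - \frac{1}{1237}$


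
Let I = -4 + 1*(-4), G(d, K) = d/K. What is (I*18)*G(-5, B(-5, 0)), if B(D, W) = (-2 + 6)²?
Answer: 45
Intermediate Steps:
B(D, W) = 16 (B(D, W) = 4² = 16)
I = -8 (I = -4 - 4 = -8)
(I*18)*G(-5, B(-5, 0)) = (-8*18)*(-5/16) = -(-720)/16 = -144*(-5/16) = 45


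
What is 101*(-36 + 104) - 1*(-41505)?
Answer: 48373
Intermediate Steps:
101*(-36 + 104) - 1*(-41505) = 101*68 + 41505 = 6868 + 41505 = 48373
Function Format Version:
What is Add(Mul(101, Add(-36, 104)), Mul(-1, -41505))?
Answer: 48373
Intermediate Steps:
Add(Mul(101, Add(-36, 104)), Mul(-1, -41505)) = Add(Mul(101, 68), 41505) = Add(6868, 41505) = 48373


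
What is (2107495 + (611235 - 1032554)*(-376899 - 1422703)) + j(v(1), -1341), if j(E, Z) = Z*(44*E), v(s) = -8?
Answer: 758209094565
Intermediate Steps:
j(E, Z) = 44*E*Z
(2107495 + (611235 - 1032554)*(-376899 - 1422703)) + j(v(1), -1341) = (2107495 + (611235 - 1032554)*(-376899 - 1422703)) + 44*(-8)*(-1341) = (2107495 - 421319*(-1799602)) + 472032 = (2107495 + 758206515038) + 472032 = 758208622533 + 472032 = 758209094565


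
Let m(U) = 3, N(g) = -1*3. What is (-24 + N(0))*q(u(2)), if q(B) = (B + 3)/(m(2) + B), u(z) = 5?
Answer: -27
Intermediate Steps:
N(g) = -3
q(B) = 1 (q(B) = (B + 3)/(3 + B) = (3 + B)/(3 + B) = 1)
(-24 + N(0))*q(u(2)) = (-24 - 3)*1 = -27*1 = -27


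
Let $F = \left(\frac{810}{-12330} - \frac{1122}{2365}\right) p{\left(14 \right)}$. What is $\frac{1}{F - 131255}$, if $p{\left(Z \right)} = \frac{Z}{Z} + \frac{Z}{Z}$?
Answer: $- \frac{29455}{3866147843} \approx -7.6187 \cdot 10^{-6}$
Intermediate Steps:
$p{\left(Z \right)} = 2$ ($p{\left(Z \right)} = 1 + 1 = 2$)
$F = - \frac{31818}{29455}$ ($F = \left(\frac{810}{-12330} - \frac{1122}{2365}\right) 2 = \left(810 \left(- \frac{1}{12330}\right) - \frac{102}{215}\right) 2 = \left(- \frac{9}{137} - \frac{102}{215}\right) 2 = \left(- \frac{15909}{29455}\right) 2 = - \frac{31818}{29455} \approx -1.0802$)
$\frac{1}{F - 131255} = \frac{1}{- \frac{31818}{29455} - 131255} = \frac{1}{- \frac{3866147843}{29455}} = - \frac{29455}{3866147843}$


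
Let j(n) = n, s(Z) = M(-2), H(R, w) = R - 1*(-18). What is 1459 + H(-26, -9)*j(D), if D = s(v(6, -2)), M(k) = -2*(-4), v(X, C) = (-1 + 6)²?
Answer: 1395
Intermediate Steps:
H(R, w) = 18 + R (H(R, w) = R + 18 = 18 + R)
v(X, C) = 25 (v(X, C) = 5² = 25)
M(k) = 8
s(Z) = 8
D = 8
1459 + H(-26, -9)*j(D) = 1459 + (18 - 26)*8 = 1459 - 8*8 = 1459 - 64 = 1395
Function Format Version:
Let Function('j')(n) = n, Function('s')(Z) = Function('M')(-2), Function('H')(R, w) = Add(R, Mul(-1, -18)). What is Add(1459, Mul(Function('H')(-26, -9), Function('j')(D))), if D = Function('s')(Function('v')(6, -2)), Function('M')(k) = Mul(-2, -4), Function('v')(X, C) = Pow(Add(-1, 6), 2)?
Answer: 1395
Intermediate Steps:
Function('H')(R, w) = Add(18, R) (Function('H')(R, w) = Add(R, 18) = Add(18, R))
Function('v')(X, C) = 25 (Function('v')(X, C) = Pow(5, 2) = 25)
Function('M')(k) = 8
Function('s')(Z) = 8
D = 8
Add(1459, Mul(Function('H')(-26, -9), Function('j')(D))) = Add(1459, Mul(Add(18, -26), 8)) = Add(1459, Mul(-8, 8)) = Add(1459, -64) = 1395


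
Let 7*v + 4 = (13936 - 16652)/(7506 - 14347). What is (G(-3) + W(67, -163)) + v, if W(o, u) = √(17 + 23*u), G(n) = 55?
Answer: 2609137/47887 + 2*I*√933 ≈ 54.485 + 61.09*I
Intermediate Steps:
v = -24648/47887 (v = -4/7 + ((13936 - 16652)/(7506 - 14347))/7 = -4/7 + (-2716/(-6841))/7 = -4/7 + (-2716*(-1/6841))/7 = -4/7 + (⅐)*(2716/6841) = -4/7 + 388/6841 = -24648/47887 ≈ -0.51471)
(G(-3) + W(67, -163)) + v = (55 + √(17 + 23*(-163))) - 24648/47887 = (55 + √(17 - 3749)) - 24648/47887 = (55 + √(-3732)) - 24648/47887 = (55 + 2*I*√933) - 24648/47887 = 2609137/47887 + 2*I*√933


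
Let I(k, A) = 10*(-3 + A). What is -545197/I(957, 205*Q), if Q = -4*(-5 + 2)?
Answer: -545197/24570 ≈ -22.190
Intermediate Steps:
Q = 12 (Q = -4*(-3) = 12)
I(k, A) = -30 + 10*A
-545197/I(957, 205*Q) = -545197/(-30 + 10*(205*12)) = -545197/(-30 + 10*2460) = -545197/(-30 + 24600) = -545197/24570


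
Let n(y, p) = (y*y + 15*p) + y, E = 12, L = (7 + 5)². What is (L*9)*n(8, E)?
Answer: 326592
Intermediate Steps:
L = 144 (L = 12² = 144)
n(y, p) = y + y² + 15*p (n(y, p) = (y² + 15*p) + y = y + y² + 15*p)
(L*9)*n(8, E) = (144*9)*(8 + 8² + 15*12) = 1296*(8 + 64 + 180) = 1296*252 = 326592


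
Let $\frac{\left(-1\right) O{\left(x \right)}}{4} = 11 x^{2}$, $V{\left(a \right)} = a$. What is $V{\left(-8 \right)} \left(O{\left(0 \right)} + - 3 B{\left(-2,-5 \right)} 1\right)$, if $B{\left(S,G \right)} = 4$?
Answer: $96$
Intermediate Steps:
$O{\left(x \right)} = - 44 x^{2}$ ($O{\left(x \right)} = - 4 \cdot 11 x^{2} = - 44 x^{2}$)
$V{\left(-8 \right)} \left(O{\left(0 \right)} + - 3 B{\left(-2,-5 \right)} 1\right) = - 8 \left(- 44 \cdot 0^{2} + \left(-3\right) 4 \cdot 1\right) = - 8 \left(\left(-44\right) 0 - 12\right) = - 8 \left(0 - 12\right) = \left(-8\right) \left(-12\right) = 96$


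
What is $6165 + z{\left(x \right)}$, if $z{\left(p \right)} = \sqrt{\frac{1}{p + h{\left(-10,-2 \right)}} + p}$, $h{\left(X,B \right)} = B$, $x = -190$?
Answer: $6165 + \frac{191 i \sqrt{3}}{24} \approx 6165.0 + 13.784 i$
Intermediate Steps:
$z{\left(p \right)} = \sqrt{p + \frac{1}{-2 + p}}$ ($z{\left(p \right)} = \sqrt{\frac{1}{p - 2} + p} = \sqrt{\frac{1}{-2 + p} + p} = \sqrt{p + \frac{1}{-2 + p}}$)
$6165 + z{\left(x \right)} = 6165 + \sqrt{\frac{1 - 190 \left(-2 - 190\right)}{-2 - 190}} = 6165 + \sqrt{\frac{1 - -36480}{-192}} = 6165 + \sqrt{- \frac{1 + 36480}{192}} = 6165 + \sqrt{\left(- \frac{1}{192}\right) 36481} = 6165 + \sqrt{- \frac{36481}{192}} = 6165 + \frac{191 i \sqrt{3}}{24}$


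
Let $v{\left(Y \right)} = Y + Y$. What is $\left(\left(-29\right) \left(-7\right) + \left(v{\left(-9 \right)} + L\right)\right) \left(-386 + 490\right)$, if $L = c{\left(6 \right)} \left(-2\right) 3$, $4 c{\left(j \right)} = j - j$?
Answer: $19240$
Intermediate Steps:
$c{\left(j \right)} = 0$ ($c{\left(j \right)} = \frac{j - j}{4} = \frac{1}{4} \cdot 0 = 0$)
$v{\left(Y \right)} = 2 Y$
$L = 0$ ($L = 0 \left(-2\right) 3 = 0 \cdot 3 = 0$)
$\left(\left(-29\right) \left(-7\right) + \left(v{\left(-9 \right)} + L\right)\right) \left(-386 + 490\right) = \left(\left(-29\right) \left(-7\right) + \left(2 \left(-9\right) + 0\right)\right) \left(-386 + 490\right) = \left(203 + \left(-18 + 0\right)\right) 104 = \left(203 - 18\right) 104 = 185 \cdot 104 = 19240$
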